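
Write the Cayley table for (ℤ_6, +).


Elements: {0, 1, 2, 3, 4, 5}
Operation: addition mod 6
Entry (a, b) = (a + b) mod 6

Cayley table:
  | 0 | 1 | 2 | 3 | 4 | 5
0 | 0 | 1 | 2 | 3 | 4 | 5
1 | 1 | 2 | 3 | 4 | 5 | 0
2 | 2 | 3 | 4 | 5 | 0 | 1
3 | 3 | 4 | 5 | 0 | 1 | 2
4 | 4 | 5 | 0 | 1 | 2 | 3
5 | 5 | 0 | 1 | 2 | 3 | 4


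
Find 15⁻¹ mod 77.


Use the extended Euclidean algorithm to write 1 = 15·s + 77·t; then s mod 77 is the inverse.
Euclidean algorithm:
  15 = 0·77 + 15
  77 = 5·15 + 2
  15 = 7·2 + 1
  2 = 2·1 + 0
gcd(15,77) = 1
Back-substitution gives: 15·(36) + 77·(-7) = 1
So 15⁻¹ ≡ 36 ≡ 36 (mod 77)
Check: 15 × 36 = 540 ≡ 1 (mod 77) ✓

15⁻¹ ≡ 36 (mod 77)


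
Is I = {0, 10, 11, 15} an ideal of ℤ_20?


Check ideal conditions for I = {0, 10, 11, 15} in ℤ_20:
(1) I is an additive subgroup? No
(2) For r ∈ ℤ_20 and a ∈ I: r·a ∈ I? No  [counterexample: r=2, a=11, r·a mod 20 = 2 ∉ I]

No, I is not an ideal of ℤ_20


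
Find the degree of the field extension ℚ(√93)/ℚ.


√93 has minimal polynomial x² - 93 (irreducible over ℚ since 93 is squarefree)

[ℚ(√93)/ℚ] = 2


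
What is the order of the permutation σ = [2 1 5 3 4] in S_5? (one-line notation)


Cycle decomposition: (1 2) (3 5 4)
Cycle lengths: 2, 3
Order = lcm(2, 3) = 6

ord(σ) = 6


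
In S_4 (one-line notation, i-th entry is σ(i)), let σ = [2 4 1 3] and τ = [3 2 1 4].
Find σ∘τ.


σ∘τ: apply τ first, then σ
1 →τ 3 →σ 1
2 →τ 2 →σ 4
3 →τ 1 →σ 2
4 →τ 4 →σ 3

σ∘τ = [1 4 2 3]


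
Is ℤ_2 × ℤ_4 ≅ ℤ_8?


Comparing ℤ_2 × ℤ_4 and ℤ_8:
gcd(2,4) = 2 ≠ 1. Max element order in ℤ_2×ℤ_4 is lcm(2,4) = 4 < 8, so it has no element of order 8

No, ℤ_2 × ℤ_4 ≇ ℤ_8


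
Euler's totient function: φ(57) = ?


Factor n: 57 = 3 × 19
φ(n) = n · ∏(1 - 1/p) over distinct primes p | n
φ(57) = 57 · (1 - 1/3) · (1 - 1/19) = 36

φ(57) = 36


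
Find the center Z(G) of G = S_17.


Z(G) = {g ∈ G | gx = xg for all x ∈ G}
S_n is non-abelian for n ≥ 3; Z(S_17) is trivial

Z(S_17) = {e}


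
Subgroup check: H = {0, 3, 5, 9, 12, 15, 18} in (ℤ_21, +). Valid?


Subgroup test for H = {0, 3, 5, 9, 12, 15, 18} in (ℤ_21, +):
(1) 0 ∈ H? Yes
(2) Closure: for all a,b ∈ H, (a+b) mod 21 ∈ H? No  [counterexample: 3 + 3 = 6 ∉ H]
(3) Inverses: for all a ∈ H, -a mod 21 ∈ H? No

No, H is not a subgroup of ℤ_21


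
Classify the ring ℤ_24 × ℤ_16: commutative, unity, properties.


Direct product ring; commutative with unity (1,1); but (1,0)·(0,1) = (0,0) gives zero divisors, so not an integral domain
Commutative: Yes
Integral domain: No
Has unity: Yes

ℤ_24 × ℤ_16: Commutative=Yes, Unity=Yes


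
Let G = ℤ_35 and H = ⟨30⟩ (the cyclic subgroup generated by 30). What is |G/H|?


|⟨30⟩| = n / gcd(30, 35) = 35 / 5 = 7
H is normal (ℤ_35 is abelian).
|G/H| = |G| / |H| = 35 / 7 = 5

|G/H| = 5


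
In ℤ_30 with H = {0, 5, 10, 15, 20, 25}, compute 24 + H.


24 + H = {24 + h (mod 30) : h ∈ H}
24+0=24, 24+5=29, 24+10=4, 24+15=9, 24+20=14, 24+25=19
24 + H = {4, 9, 14, 19, 24, 29} = 4 + H

24 + H = {4, 9, 14, 19, 24, 29}


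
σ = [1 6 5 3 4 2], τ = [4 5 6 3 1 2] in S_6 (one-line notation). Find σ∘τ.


σ∘τ: apply τ first, then σ
1 →τ 4 →σ 3
2 →τ 5 →σ 4
3 →τ 6 →σ 2
4 →τ 3 →σ 5
5 →τ 1 →σ 1
6 →τ 2 →σ 6

σ∘τ = [3 4 2 5 1 6]


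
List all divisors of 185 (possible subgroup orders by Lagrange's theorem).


Lagrange's theorem: |H| divides |G|
|G| = 185
Divisors of 185: 1, 5, 37, 185

Possible subgroup orders: {1, 5, 37, 185}


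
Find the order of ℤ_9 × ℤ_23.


|A × B| = |A| · |B|
|ℤ_9 × ℤ_23| = 9 × 23 = 207

|ℤ_9 × ℤ_23| = 207


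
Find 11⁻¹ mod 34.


Use the extended Euclidean algorithm to write 1 = 11·s + 34·t; then s mod 34 is the inverse.
Euclidean algorithm:
  11 = 0·34 + 11
  34 = 3·11 + 1
  11 = 11·1 + 0
gcd(11,34) = 1
Back-substitution gives: 11·(-3) + 34·(1) = 1
So 11⁻¹ ≡ -3 ≡ 31 (mod 34)
Check: 11 × 31 = 341 ≡ 1 (mod 34) ✓

11⁻¹ ≡ 31 (mod 34)


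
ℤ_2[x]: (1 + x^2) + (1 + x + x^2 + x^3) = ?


Add coefficients mod 2:
x^0: 1 + 1 = 0 (mod 2)
x^1: 0 + 1 = 1 (mod 2)
x^2: 1 + 1 = 0 (mod 2)
x^3: 0 + 1 = 1 (mod 2)
Result: x + x^3

f + g = x + x^3


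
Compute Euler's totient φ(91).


Factor n: 91 = 7 × 13
φ(n) = n · ∏(1 - 1/p) over distinct primes p | n
φ(91) = 91 · (1 - 1/7) · (1 - 1/13) = 72

φ(91) = 72


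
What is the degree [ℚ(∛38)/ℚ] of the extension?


∛38 has minimal polynomial x³ - 38 (irreducible over ℚ since 38 is not a perfect cube)

[ℚ(∛38)/ℚ] = 3


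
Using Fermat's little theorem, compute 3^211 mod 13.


Fermat's little theorem: if p is prime and gcd(a,p)=1, then a^(p-1) ≡ 1 (mod p)
p = 13 is prime, gcd(3,13) = 1
Reduce exponent: 211 mod 12 = 7
So 3^211 ≡ 3^7 (mod 13)
3^7 mod 13 = 3

3^211 ≡ 3 (mod 13)


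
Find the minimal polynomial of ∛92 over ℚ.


∛92 satisfies x³ - 92 = 0, irreducible over ℚ (no rational root; 92 is not a perfect cube)

Minimal polynomial: x³ - 92


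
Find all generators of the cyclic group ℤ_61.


g generates ℤ_n iff gcd(g,n) = 1
Prime factors of 61: 61
Generators are g ∈ {1,...,60} not divisible by any of these primes.
Generators: {1, 2, 3, 4, 5, 6, 7, 8, 9, 10, 11, 12, 13, 14, 15, 16, 17, 18, 19, 20, 21, 22, 23, 24, 25, 26, 27, 28, 29, 30, 31, 32, 33, 34, 35, 36, 37, 38, 39, 40, 41, 42, 43, 44, 45, 46, 47, 48, 49, 50, 51, 52, 53, 54, 55, 56, 57, 58, 59, 60}
Number of generators = φ(61) = 60

Generators of ℤ_61 = {1, 2, 3, 4, 5, 6, 7, 8, 9, 10, 11, 12, 13, 14, 15, 16, 17, 18, 19, 20, 21, 22, 23, 24, 25, 26, 27, 28, 29, 30, 31, 32, 33, 34, 35, 36, 37, 38, 39, 40, 41, 42, 43, 44, 45, 46, 47, 48, 49, 50, 51, 52, 53, 54, 55, 56, 57, 58, 59, 60}


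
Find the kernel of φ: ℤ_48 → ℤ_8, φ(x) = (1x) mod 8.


Kernel = preimage of identity
ker(φ) = {x ∈ ℤ_48 : 1x ≡ 0 (mod 8)}. Since 8 | 48, φ is well-defined. The kernel is the cyclic subgroup ⟨8⟩ of ℤ_48 (order 6), i.e. {0, 8, 16, 24, 32, 40}

ker(φ) = {0, 8, 16, 24, 32, 40}


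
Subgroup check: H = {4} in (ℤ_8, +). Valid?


Subgroup test for H = {4} in (ℤ_8, +):
(1) 0 ∈ H? No
(2) Closure: for all a,b ∈ H, (a+b) mod 8 ∈ H? No  [counterexample: 4 + 4 = 0 ∉ H]
(3) Inverses: for all a ∈ H, -a mod 8 ∈ H? Yes

No, H is not a subgroup of ℤ_8


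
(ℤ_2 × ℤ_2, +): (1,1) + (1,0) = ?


Operation: componentwise addition mod (2, 2)
(1,1) + (1,0) = ((a₁+b₁) mod 2, (a₂+b₂) mod 2) with a = (1,1), b = (1,0)

(1,1) + (1,0) = (0,1)


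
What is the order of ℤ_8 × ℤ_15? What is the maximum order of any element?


|ℤ_8 × ℤ_15| = 8 × 15 = 120
Max element order = lcm(8,15) = 120
Cyclic? Yes (gcd=1)

|ℤ_8×ℤ_15| = 120, max element order = 120


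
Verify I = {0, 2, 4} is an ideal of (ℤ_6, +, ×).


Check ideal conditions for I = {0, 2, 4} in ℤ_6:
(1) I is an additive subgroup? Yes
(2) For r ∈ ℤ_6 and a ∈ I: r·a ∈ I? Yes

Yes, I is an ideal of ℤ_6


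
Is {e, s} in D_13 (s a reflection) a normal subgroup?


H = {e, s} in D_13 (s a reflection)
r·s·r⁻¹ = sr⁻² ≠ s for n ≥ 3, so {e, s} is not closed under conjugation

No, not a normal subgroup


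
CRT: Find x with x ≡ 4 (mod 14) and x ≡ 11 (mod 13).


m₁ = 14, m₂ = 13, gcd = 1, so CRT applies. M = m₁·m₂ = 182
Let M₁ = M/m₁ = 13, M₂ = M/m₂ = 14
Find y₁ ≡ M₁⁻¹ (mod m₁): 13⁻¹ ≡ 13 (mod 14)
Find y₂ ≡ M₂⁻¹ (mod m₂): 14⁻¹ ≡ 1 (mod 13)
x = a₁·M₁·y₁ + a₂·M₂·y₂ = 4·13·13 + 11·14·1 = 830
Reduce mod 182: x ≡ 102
Check: 102 mod 14 = 4 ✓, 102 mod 13 = 11 ✓

x ≡ 102 (mod 182)


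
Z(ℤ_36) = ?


Z(G) = {g ∈ G | gx = xg for all x ∈ G}
ℤ_36 is abelian, so Z(G) = G

Z(ℤ_36) = ℤ_36


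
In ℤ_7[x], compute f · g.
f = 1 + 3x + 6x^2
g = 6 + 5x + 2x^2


Expand and collect like terms; reduce coefficients mod 7:
x^0: 1·6 = 6 ≡ 6 (mod 7)
x^1: 1·5 + 3·6 = 23 ≡ 2 (mod 7)
x^2: 1·2 + 3·5 + 6·6 = 53 ≡ 4 (mod 7)
x^3: 3·2 + 6·5 = 36 ≡ 1 (mod 7)
x^4: 6·2 = 12 ≡ 5 (mod 7)
Result: 6 + 2x + 4x^2 + x^3 + 5x^4

f · g = 6 + 2x + 4x^2 + x^3 + 5x^4


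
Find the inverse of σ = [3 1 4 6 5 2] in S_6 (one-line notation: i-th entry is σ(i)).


To find σ⁻¹, swap domain and range:
σ(1) = 3 → σ⁻¹(3) = 1
σ(2) = 1 → σ⁻¹(1) = 2
σ(3) = 4 → σ⁻¹(4) = 3
σ(4) = 6 → σ⁻¹(6) = 4
σ(5) = 5 → σ⁻¹(5) = 5
σ(6) = 2 → σ⁻¹(2) = 6

σ⁻¹ = [2 6 1 3 5 4]


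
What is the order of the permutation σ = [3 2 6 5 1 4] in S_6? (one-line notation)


Cycle decomposition: (1 3 6 4 5)
Cycle lengths: 5
Order = lcm(5) = 5

ord(σ) = 5


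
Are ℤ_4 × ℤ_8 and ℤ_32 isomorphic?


Comparing ℤ_4 × ℤ_8 and ℤ_32:
gcd(4,8) = 4 ≠ 1. Max element order in ℤ_4×ℤ_8 is lcm(4,8) = 8 < 32, so it has no element of order 32

No, ℤ_4 × ℤ_8 ≇ ℤ_32


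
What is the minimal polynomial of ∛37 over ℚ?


∛37 satisfies x³ - 37 = 0, irreducible over ℚ (no rational root; 37 is not a perfect cube)

Minimal polynomial: x³ - 37


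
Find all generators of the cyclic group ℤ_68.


g generates ℤ_n iff gcd(g,n) = 1
Prime factors of 68: 2, 17
Generators are g ∈ {1,...,67} not divisible by any of these primes.
Generators: {1, 3, 5, 7, 9, 11, 13, 15, 19, 21, 23, 25, 27, 29, 31, 33, 35, 37, 39, 41, 43, 45, 47, 49, 53, 55, 57, 59, 61, 63, 65, 67}
Number of generators = φ(68) = 32

Generators of ℤ_68 = {1, 3, 5, 7, 9, 11, 13, 15, 19, 21, 23, 25, 27, 29, 31, 33, 35, 37, 39, 41, 43, 45, 47, 49, 53, 55, 57, 59, 61, 63, 65, 67}


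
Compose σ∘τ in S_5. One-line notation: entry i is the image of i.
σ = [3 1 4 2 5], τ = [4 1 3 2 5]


σ∘τ: apply τ first, then σ
1 →τ 4 →σ 2
2 →τ 1 →σ 3
3 →τ 3 →σ 4
4 →τ 2 →σ 1
5 →τ 5 →σ 5

σ∘τ = [2 3 4 1 5]


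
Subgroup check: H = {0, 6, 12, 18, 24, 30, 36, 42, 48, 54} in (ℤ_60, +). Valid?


Subgroup test for H = {0, 6, 12, 18, 24, 30, 36, 42, 48, 54} in (ℤ_60, +):
(1) 0 ∈ H? Yes
(2) Closure: for all a,b ∈ H, (a+b) mod 60 ∈ H? Yes
(3) Inverses: for all a ∈ H, -a mod 60 ∈ H? Yes

Yes, H is a subgroup of ℤ_60


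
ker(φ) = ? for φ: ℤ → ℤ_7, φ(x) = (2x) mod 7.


Kernel = preimage of identity
ker(φ) = {x ∈ ℤ : 2x ≡ 0 (mod 7)}. gcd(2,7) = 1, so 2x ≡ 0 (mod 7) ⟺ x ≡ 0 (mod 7/1 = 7). Hence ker(φ) = 7ℤ

ker(φ) = 7ℤ


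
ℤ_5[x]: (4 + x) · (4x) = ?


Expand and collect like terms; reduce coefficients mod 5:
x^0: 4·0 = 0 ≡ 0 (mod 5)
x^1: 4·4 + 1·0 = 16 ≡ 1 (mod 5)
x^2: 1·4 = 4 ≡ 4 (mod 5)
Result: x + 4x^2

f · g = x + 4x^2


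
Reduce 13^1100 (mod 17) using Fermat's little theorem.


Fermat's little theorem: if p is prime and gcd(a,p)=1, then a^(p-1) ≡ 1 (mod p)
p = 17 is prime, gcd(13,17) = 1
Reduce exponent: 1100 mod 16 = 12
So 13^1100 ≡ 13^12 (mod 17)
13^12 mod 17 = 1

13^1100 ≡ 1 (mod 17)


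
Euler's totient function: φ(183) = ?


Factor n: 183 = 3 × 61
φ(n) = n · ∏(1 - 1/p) over distinct primes p | n
φ(183) = 183 · (1 - 1/3) · (1 - 1/61) = 120

φ(183) = 120


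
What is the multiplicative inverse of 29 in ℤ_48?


Use the extended Euclidean algorithm to write 1 = 29·s + 48·t; then s mod 48 is the inverse.
Euclidean algorithm:
  29 = 0·48 + 29
  48 = 1·29 + 19
  29 = 1·19 + 10
  19 = 1·10 + 9
  10 = 1·9 + 1
  9 = 9·1 + 0
gcd(29,48) = 1
Back-substitution gives: 29·(5) + 48·(-3) = 1
So 29⁻¹ ≡ 5 ≡ 5 (mod 48)
Check: 29 × 5 = 145 ≡ 1 (mod 48) ✓

29⁻¹ ≡ 5 (mod 48)


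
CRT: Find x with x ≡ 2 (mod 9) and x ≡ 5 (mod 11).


m₁ = 9, m₂ = 11, gcd = 1, so CRT applies. M = m₁·m₂ = 99
Let M₁ = M/m₁ = 11, M₂ = M/m₂ = 9
Find y₁ ≡ M₁⁻¹ (mod m₁): 11⁻¹ ≡ 5 (mod 9)
Find y₂ ≡ M₂⁻¹ (mod m₂): 9⁻¹ ≡ 5 (mod 11)
x = a₁·M₁·y₁ + a₂·M₂·y₂ = 2·11·5 + 5·9·5 = 335
Reduce mod 99: x ≡ 38
Check: 38 mod 9 = 2 ✓, 38 mod 11 = 5 ✓

x ≡ 38 (mod 99)


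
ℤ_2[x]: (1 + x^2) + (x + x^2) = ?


Add coefficients mod 2:
x^0: 1 + 0 = 1 (mod 2)
x^1: 0 + 1 = 1 (mod 2)
x^2: 1 + 1 = 0 (mod 2)
Result: 1 + x

f + g = 1 + x


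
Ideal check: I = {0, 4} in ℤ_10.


Check ideal conditions for I = {0, 4} in ℤ_10:
(1) I is an additive subgroup? No
(2) For r ∈ ℤ_10 and a ∈ I: r·a ∈ I? No  [counterexample: r=2, a=4, r·a mod 10 = 8 ∉ I]

No, I is not an ideal of ℤ_10


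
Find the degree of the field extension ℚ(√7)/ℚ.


√7 has minimal polynomial x² - 7 (irreducible over ℚ since 7 is squarefree)

[ℚ(√7)/ℚ] = 2


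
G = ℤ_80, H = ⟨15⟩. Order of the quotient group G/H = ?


|⟨15⟩| = n / gcd(15, 80) = 80 / 5 = 16
H is normal (ℤ_80 is abelian).
|G/H| = |G| / |H| = 80 / 16 = 5

|G/H| = 5


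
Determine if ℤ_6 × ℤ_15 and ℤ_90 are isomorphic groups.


Comparing ℤ_6 × ℤ_15 and ℤ_90:
gcd(6,15) = 3 ≠ 1. Max element order in ℤ_6×ℤ_15 is lcm(6,15) = 30 < 90, so it has no element of order 90

No, ℤ_6 × ℤ_15 ≇ ℤ_90


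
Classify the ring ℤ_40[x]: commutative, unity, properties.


ℤ_40 has zero divisors (2·20 ≡ 0), and these lift to constant zero divisors in ℤ_40[x]; so not an integral domain
Commutative: Yes
Integral domain: No
Has unity: Yes

ℤ_40[x]: Commutative=Yes, Unity=Yes


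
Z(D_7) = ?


Z(G) = {g ∈ G | gx = xg for all x ∈ G}
For odd n, Z(D_n) = {e}: no nontrivial rotation commutes with all reflections

Z(D_7) = {e}


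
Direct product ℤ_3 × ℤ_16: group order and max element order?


|ℤ_3 × ℤ_16| = 3 × 16 = 48
Max element order = lcm(3,16) = 48
Cyclic? Yes (gcd=1)

|ℤ_3×ℤ_16| = 48, max element order = 48


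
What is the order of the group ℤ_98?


ℤ_n has n elements.

|ℤ_98| = 98


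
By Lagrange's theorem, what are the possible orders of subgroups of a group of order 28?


Lagrange's theorem: |H| divides |G|
|G| = 28
Divisors of 28: 1, 2, 4, 7, 14, 28

Possible subgroup orders: {1, 2, 4, 7, 14, 28}


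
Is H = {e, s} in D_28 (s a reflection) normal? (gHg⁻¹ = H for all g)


H = {e, s} in D_28 (s a reflection)
r·s·r⁻¹ = sr⁻² ≠ s for n ≥ 3, so {e, s} is not closed under conjugation

No, not a normal subgroup


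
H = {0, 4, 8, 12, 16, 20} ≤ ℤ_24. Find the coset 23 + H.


23 + H = {23 + h (mod 24) : h ∈ H}
23+0=23, 23+4=3, 23+8=7, 23+12=11, 23+16=15, 23+20=19
23 + H = {3, 7, 11, 15, 19, 23} = 3 + H

23 + H = {3, 7, 11, 15, 19, 23}


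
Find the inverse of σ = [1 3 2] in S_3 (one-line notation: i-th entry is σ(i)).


To find σ⁻¹, swap domain and range:
σ(1) = 1 → σ⁻¹(1) = 1
σ(2) = 3 → σ⁻¹(3) = 2
σ(3) = 2 → σ⁻¹(2) = 3

σ⁻¹ = [1 3 2]


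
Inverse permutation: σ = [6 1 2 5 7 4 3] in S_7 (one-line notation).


To find σ⁻¹, swap domain and range:
σ(1) = 6 → σ⁻¹(6) = 1
σ(2) = 1 → σ⁻¹(1) = 2
σ(3) = 2 → σ⁻¹(2) = 3
σ(4) = 5 → σ⁻¹(5) = 4
σ(5) = 7 → σ⁻¹(7) = 5
σ(6) = 4 → σ⁻¹(4) = 6
σ(7) = 3 → σ⁻¹(3) = 7

σ⁻¹ = [2 3 7 6 4 1 5]


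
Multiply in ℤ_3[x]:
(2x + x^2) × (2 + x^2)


Expand and collect like terms; reduce coefficients mod 3:
x^0: 0·2 = 0 ≡ 0 (mod 3)
x^1: 0·0 + 2·2 = 4 ≡ 1 (mod 3)
x^2: 0·1 + 2·0 + 1·2 = 2 ≡ 2 (mod 3)
x^3: 2·1 + 1·0 = 2 ≡ 2 (mod 3)
x^4: 1·1 = 1 ≡ 1 (mod 3)
Result: x + 2x^2 + 2x^3 + x^4

f · g = x + 2x^2 + 2x^3 + x^4


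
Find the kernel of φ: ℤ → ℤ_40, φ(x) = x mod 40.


Kernel = preimage of identity
ker(φ) = {x ∈ ℤ : x ≡ 0 (mod 40)} = 40ℤ = {0, ±40, ±80, ...}

ker(φ) = 40ℤ


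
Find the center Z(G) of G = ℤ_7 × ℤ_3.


Z(G) = {g ∈ G | gx = xg for all x ∈ G}
Direct product of abelian groups is abelian, so Z(G) = G

Z(ℤ_7 × ℤ_3) = ℤ_7 × ℤ_3


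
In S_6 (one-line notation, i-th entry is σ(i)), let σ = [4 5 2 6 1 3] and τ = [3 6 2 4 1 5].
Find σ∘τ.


σ∘τ: apply τ first, then σ
1 →τ 3 →σ 2
2 →τ 6 →σ 3
3 →τ 2 →σ 5
4 →τ 4 →σ 6
5 →τ 1 →σ 4
6 →τ 5 →σ 1

σ∘τ = [2 3 5 6 4 1]


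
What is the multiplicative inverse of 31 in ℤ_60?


Use the extended Euclidean algorithm to write 1 = 31·s + 60·t; then s mod 60 is the inverse.
Euclidean algorithm:
  31 = 0·60 + 31
  60 = 1·31 + 29
  31 = 1·29 + 2
  29 = 14·2 + 1
  2 = 2·1 + 0
gcd(31,60) = 1
Back-substitution gives: 31·(-29) + 60·(15) = 1
So 31⁻¹ ≡ -29 ≡ 31 (mod 60)
Check: 31 × 31 = 961 ≡ 1 (mod 60) ✓

31⁻¹ ≡ 31 (mod 60)


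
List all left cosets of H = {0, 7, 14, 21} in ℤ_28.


H = {0, 7, 14, 21}, |H| = 4
Number of cosets = |G|/|H| = 28/4 = 7
0 + H = {0, 7, 14, 21}
1 + H = {1, 8, 15, 22}
2 + H = {2, 9, 16, 23}
3 + H = {3, 10, 17, 24}
4 + H = {4, 11, 18, 25}
5 + H = {5, 12, 19, 26}
6 + H = {6, 13, 20, 27}

Cosets: 0+H={0,7,14,21}; 1+H={1,8,15,22}; 2+H={2,9,16,23}; 3+H={3,10,17,24}; 4+H={4,11,18,25}; 5+H={5,12,19,26}; 6+H={6,13,20,27}


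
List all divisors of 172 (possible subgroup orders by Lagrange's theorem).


Lagrange's theorem: |H| divides |G|
|G| = 172
Divisors of 172: 1, 2, 4, 43, 86, 172

Possible subgroup orders: {1, 2, 4, 43, 86, 172}


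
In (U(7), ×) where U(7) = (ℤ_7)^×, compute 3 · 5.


Operation: multiplication mod 7
3 · 5 = (a × b) mod 7 with a = 3, b = 5

3 · 5 = 1


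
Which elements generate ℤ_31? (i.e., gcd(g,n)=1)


g generates ℤ_n iff gcd(g,n) = 1
Prime factors of 31: 31
Generators are g ∈ {1,...,30} not divisible by any of these primes.
Generators: {1, 2, 3, 4, 5, 6, 7, 8, 9, 10, 11, 12, 13, 14, 15, 16, 17, 18, 19, 20, 21, 22, 23, 24, 25, 26, 27, 28, 29, 30}
Number of generators = φ(31) = 30

Generators of ℤ_31 = {1, 2, 3, 4, 5, 6, 7, 8, 9, 10, 11, 12, 13, 14, 15, 16, 17, 18, 19, 20, 21, 22, 23, 24, 25, 26, 27, 28, 29, 30}


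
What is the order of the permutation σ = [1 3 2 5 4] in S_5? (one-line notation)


Cycle decomposition: (2 3) (4 5)
Cycle lengths: 2, 2
Order = lcm(2, 2) = 2

ord(σ) = 2


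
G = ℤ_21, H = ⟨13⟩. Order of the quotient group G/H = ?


|⟨13⟩| = n / gcd(13, 21) = 21 / 1 = 21
H is normal (ℤ_21 is abelian).
|G/H| = |G| / |H| = 21 / 21 = 1

|G/H| = 1


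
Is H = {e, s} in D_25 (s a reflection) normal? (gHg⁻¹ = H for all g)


H = {e, s} in D_25 (s a reflection)
r·s·r⁻¹ = sr⁻² ≠ s for n ≥ 3, so {e, s} is not closed under conjugation

No, not a normal subgroup


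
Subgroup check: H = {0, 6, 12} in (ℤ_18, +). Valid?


Subgroup test for H = {0, 6, 12} in (ℤ_18, +):
(1) 0 ∈ H? Yes
(2) Closure: for all a,b ∈ H, (a+b) mod 18 ∈ H? Yes
(3) Inverses: for all a ∈ H, -a mod 18 ∈ H? Yes

Yes, H is a subgroup of ℤ_18


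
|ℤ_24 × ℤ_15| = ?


|A × B| = |A| · |B|
|ℤ_24 × ℤ_15| = 24 × 15 = 360

|ℤ_24 × ℤ_15| = 360


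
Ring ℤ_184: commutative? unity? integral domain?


ℤ_184 is a commutative ring with unity 1; 184 = 2×92 is composite, so 2·92 ≡ 0 gives zero divisors (not an integral domain)
Commutative: Yes
Integral domain: No
Has unity: Yes

ℤ_184: Commutative=Yes, Unity=Yes


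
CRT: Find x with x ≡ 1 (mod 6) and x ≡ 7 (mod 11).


m₁ = 6, m₂ = 11, gcd = 1, so CRT applies. M = m₁·m₂ = 66
Let M₁ = M/m₁ = 11, M₂ = M/m₂ = 6
Find y₁ ≡ M₁⁻¹ (mod m₁): 11⁻¹ ≡ 5 (mod 6)
Find y₂ ≡ M₂⁻¹ (mod m₂): 6⁻¹ ≡ 2 (mod 11)
x = a₁·M₁·y₁ + a₂·M₂·y₂ = 1·11·5 + 7·6·2 = 139
Reduce mod 66: x ≡ 7
Check: 7 mod 6 = 1 ✓, 7 mod 11 = 7 ✓

x ≡ 7 (mod 66)


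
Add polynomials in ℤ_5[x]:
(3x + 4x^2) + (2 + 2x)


Add coefficients mod 5:
x^0: 0 + 2 = 2 (mod 5)
x^1: 3 + 2 = 0 (mod 5)
x^2: 4 + 0 = 4 (mod 5)
Result: 2 + 4x^2

f + g = 2 + 4x^2


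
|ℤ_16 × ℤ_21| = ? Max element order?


|ℤ_16 × ℤ_21| = 16 × 21 = 336
Max element order = lcm(16,21) = 336
Cyclic? Yes (gcd=1)

|ℤ_16×ℤ_21| = 336, max element order = 336


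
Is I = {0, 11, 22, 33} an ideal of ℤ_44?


Check ideal conditions for I = {0, 11, 22, 33} in ℤ_44:
(1) I is an additive subgroup? Yes
(2) For r ∈ ℤ_44 and a ∈ I: r·a ∈ I? Yes

Yes, I is an ideal of ℤ_44


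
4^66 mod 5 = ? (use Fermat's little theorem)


Fermat's little theorem: if p is prime and gcd(a,p)=1, then a^(p-1) ≡ 1 (mod p)
p = 5 is prime, gcd(4,5) = 1
Reduce exponent: 66 mod 4 = 2
So 4^66 ≡ 4^2 (mod 5)
4^2 mod 5 = 1

4^66 ≡ 1 (mod 5)


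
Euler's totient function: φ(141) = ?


Factor n: 141 = 3 × 47
φ(n) = n · ∏(1 - 1/p) over distinct primes p | n
φ(141) = 141 · (1 - 1/3) · (1 - 1/47) = 92

φ(141) = 92


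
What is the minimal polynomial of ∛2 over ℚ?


∛2 satisfies x³ - 2 = 0, irreducible over ℚ (no rational root; 2 is not a perfect cube)

Minimal polynomial: x³ - 2


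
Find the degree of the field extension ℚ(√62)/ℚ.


√62 has minimal polynomial x² - 62 (irreducible over ℚ since 62 is squarefree)

[ℚ(√62)/ℚ] = 2


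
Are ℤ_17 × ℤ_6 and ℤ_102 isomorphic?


Comparing ℤ_17 × ℤ_6 and ℤ_102:
gcd(17,6) = 1, so ℤ_17 × ℤ_6 ≅ ℤ_102 (CRT)

Yes, ℤ_17 × ℤ_6 ≅ ℤ_102


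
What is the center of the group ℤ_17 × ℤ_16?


Z(G) = {g ∈ G | gx = xg for all x ∈ G}
Direct product of abelian groups is abelian, so Z(G) = G

Z(ℤ_17 × ℤ_16) = ℤ_17 × ℤ_16


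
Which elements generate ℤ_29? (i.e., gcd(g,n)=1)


g generates ℤ_n iff gcd(g,n) = 1
Prime factors of 29: 29
Generators are g ∈ {1,...,28} not divisible by any of these primes.
Generators: {1, 2, 3, 4, 5, 6, 7, 8, 9, 10, 11, 12, 13, 14, 15, 16, 17, 18, 19, 20, 21, 22, 23, 24, 25, 26, 27, 28}
Number of generators = φ(29) = 28

Generators of ℤ_29 = {1, 2, 3, 4, 5, 6, 7, 8, 9, 10, 11, 12, 13, 14, 15, 16, 17, 18, 19, 20, 21, 22, 23, 24, 25, 26, 27, 28}


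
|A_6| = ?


|A_n| = n!/2 (even permutations)
|A_6| = 6!/2 = 720/2 = 360

|A_6| = 360


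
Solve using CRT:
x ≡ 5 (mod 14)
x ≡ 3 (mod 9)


m₁ = 14, m₂ = 9, gcd = 1, so CRT applies. M = m₁·m₂ = 126
Let M₁ = M/m₁ = 9, M₂ = M/m₂ = 14
Find y₁ ≡ M₁⁻¹ (mod m₁): 9⁻¹ ≡ 11 (mod 14)
Find y₂ ≡ M₂⁻¹ (mod m₂): 14⁻¹ ≡ 2 (mod 9)
x = a₁·M₁·y₁ + a₂·M₂·y₂ = 5·9·11 + 3·14·2 = 579
Reduce mod 126: x ≡ 75
Check: 75 mod 14 = 5 ✓, 75 mod 9 = 3 ✓

x ≡ 75 (mod 126)


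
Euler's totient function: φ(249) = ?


Factor n: 249 = 3 × 83
φ(n) = n · ∏(1 - 1/p) over distinct primes p | n
φ(249) = 249 · (1 - 1/3) · (1 - 1/83) = 164

φ(249) = 164


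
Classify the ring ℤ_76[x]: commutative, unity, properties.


ℤ_76 has zero divisors (2·38 ≡ 0), and these lift to constant zero divisors in ℤ_76[x]; so not an integral domain
Commutative: Yes
Integral domain: No
Has unity: Yes

ℤ_76[x]: Commutative=Yes, Unity=Yes


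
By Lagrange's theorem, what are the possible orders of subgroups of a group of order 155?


Lagrange's theorem: |H| divides |G|
|G| = 155
Divisors of 155: 1, 5, 31, 155

Possible subgroup orders: {1, 5, 31, 155}


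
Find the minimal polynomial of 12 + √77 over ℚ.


Let α = 12 + √77. Then α - 12 = √77, so (α - 12)² = 77, giving α² - 24α + 67 = 0. Degree 2 and α ∉ ℚ, so this is the minimal polynomial.

Minimal polynomial: x² - 24x + 67


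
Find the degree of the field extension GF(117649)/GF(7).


GF(117649) = GF(7^6), so the extension degree is 6

[GF(117649)/GF(7)] = 6


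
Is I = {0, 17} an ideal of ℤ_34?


Check ideal conditions for I = {0, 17} in ℤ_34:
(1) I is an additive subgroup? Yes
(2) For r ∈ ℤ_34 and a ∈ I: r·a ∈ I? Yes

Yes, I is an ideal of ℤ_34


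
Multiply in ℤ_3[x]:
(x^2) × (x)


Expand and collect like terms; reduce coefficients mod 3:
x^0: 0·0 = 0 ≡ 0 (mod 3)
x^1: 0·1 + 0·0 = 0 ≡ 0 (mod 3)
x^2: 0·1 + 1·0 = 0 ≡ 0 (mod 3)
x^3: 1·1 = 1 ≡ 1 (mod 3)
Result: x^3

f · g = x^3


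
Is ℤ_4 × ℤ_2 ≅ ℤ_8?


Comparing ℤ_4 × ℤ_2 and ℤ_8:
gcd(4,2) = 2 ≠ 1. Max element order in ℤ_4×ℤ_2 is lcm(4,2) = 4 < 8, so it has no element of order 8

No, ℤ_4 × ℤ_2 ≇ ℤ_8


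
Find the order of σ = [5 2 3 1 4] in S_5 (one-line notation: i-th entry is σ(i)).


Cycle decomposition: (1 5 4)
Cycle lengths: 3
Order = lcm(3) = 3

ord(σ) = 3


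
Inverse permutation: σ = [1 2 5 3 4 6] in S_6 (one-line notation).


To find σ⁻¹, swap domain and range:
σ(1) = 1 → σ⁻¹(1) = 1
σ(2) = 2 → σ⁻¹(2) = 2
σ(3) = 5 → σ⁻¹(5) = 3
σ(4) = 3 → σ⁻¹(3) = 4
σ(5) = 4 → σ⁻¹(4) = 5
σ(6) = 6 → σ⁻¹(6) = 6

σ⁻¹ = [1 2 4 5 3 6]


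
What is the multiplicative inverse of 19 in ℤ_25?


Use the extended Euclidean algorithm to write 1 = 19·s + 25·t; then s mod 25 is the inverse.
Euclidean algorithm:
  19 = 0·25 + 19
  25 = 1·19 + 6
  19 = 3·6 + 1
  6 = 6·1 + 0
gcd(19,25) = 1
Back-substitution gives: 19·(4) + 25·(-3) = 1
So 19⁻¹ ≡ 4 ≡ 4 (mod 25)
Check: 19 × 4 = 76 ≡ 1 (mod 25) ✓

19⁻¹ ≡ 4 (mod 25)


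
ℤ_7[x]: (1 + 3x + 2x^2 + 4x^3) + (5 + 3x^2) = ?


Add coefficients mod 7:
x^0: 1 + 5 = 6 (mod 7)
x^1: 3 + 0 = 3 (mod 7)
x^2: 2 + 3 = 5 (mod 7)
x^3: 4 + 0 = 4 (mod 7)
Result: 6 + 3x + 5x^2 + 4x^3

f + g = 6 + 3x + 5x^2 + 4x^3


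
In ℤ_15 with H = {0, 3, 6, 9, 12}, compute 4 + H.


4 + H = {4 + h (mod 15) : h ∈ H}
4+0=4, 4+3=7, 4+6=10, 4+9=13, 4+12=1
4 + H = {1, 4, 7, 10, 13} = 1 + H

4 + H = {1, 4, 7, 10, 13}


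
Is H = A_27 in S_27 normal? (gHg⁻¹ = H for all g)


H = A_27 in S_27
A_27 has index 2 in S_27, and every subgroup of index 2 is normal

Yes, normal subgroup


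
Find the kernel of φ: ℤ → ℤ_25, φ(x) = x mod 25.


Kernel = preimage of identity
ker(φ) = {x ∈ ℤ : x ≡ 0 (mod 25)} = 25ℤ = {0, ±25, ±50, ...}

ker(φ) = 25ℤ


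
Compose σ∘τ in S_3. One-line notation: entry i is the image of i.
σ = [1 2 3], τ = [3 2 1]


σ∘τ: apply τ first, then σ
1 →τ 3 →σ 3
2 →τ 2 →σ 2
3 →τ 1 →σ 1

σ∘τ = [3 2 1]


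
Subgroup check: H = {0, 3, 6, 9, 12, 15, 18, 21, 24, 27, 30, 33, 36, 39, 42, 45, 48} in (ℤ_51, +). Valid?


Subgroup test for H = {0, 3, 6, 9, 12, 15, 18, 21, 24, 27, 30, 33, 36, 39, 42, 45, 48} in (ℤ_51, +):
(1) 0 ∈ H? Yes
(2) Closure: for all a,b ∈ H, (a+b) mod 51 ∈ H? Yes
(3) Inverses: for all a ∈ H, -a mod 51 ∈ H? Yes

Yes, H is a subgroup of ℤ_51


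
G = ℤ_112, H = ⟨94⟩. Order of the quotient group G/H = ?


|⟨94⟩| = n / gcd(94, 112) = 112 / 2 = 56
H is normal (ℤ_112 is abelian).
|G/H| = |G| / |H| = 112 / 56 = 2

|G/H| = 2


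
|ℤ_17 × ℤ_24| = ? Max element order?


|ℤ_17 × ℤ_24| = 17 × 24 = 408
Max element order = lcm(17,24) = 408
Cyclic? Yes (gcd=1)

|ℤ_17×ℤ_24| = 408, max element order = 408


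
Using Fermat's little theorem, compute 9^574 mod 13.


Fermat's little theorem: if p is prime and gcd(a,p)=1, then a^(p-1) ≡ 1 (mod p)
p = 13 is prime, gcd(9,13) = 1
Reduce exponent: 574 mod 12 = 10
So 9^574 ≡ 9^10 (mod 13)
9^10 mod 13 = 9

9^574 ≡ 9 (mod 13)


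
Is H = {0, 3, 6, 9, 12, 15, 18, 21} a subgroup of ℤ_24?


Subgroup test for H = {0, 3, 6, 9, 12, 15, 18, 21} in (ℤ_24, +):
(1) 0 ∈ H? Yes
(2) Closure: for all a,b ∈ H, (a+b) mod 24 ∈ H? Yes
(3) Inverses: for all a ∈ H, -a mod 24 ∈ H? Yes

Yes, H is a subgroup of ℤ_24


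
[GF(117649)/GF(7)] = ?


GF(117649) = GF(7^6), so the extension degree is 6

[GF(117649)/GF(7)] = 6


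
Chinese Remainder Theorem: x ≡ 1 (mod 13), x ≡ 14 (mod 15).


m₁ = 13, m₂ = 15, gcd = 1, so CRT applies. M = m₁·m₂ = 195
Let M₁ = M/m₁ = 15, M₂ = M/m₂ = 13
Find y₁ ≡ M₁⁻¹ (mod m₁): 15⁻¹ ≡ 7 (mod 13)
Find y₂ ≡ M₂⁻¹ (mod m₂): 13⁻¹ ≡ 7 (mod 15)
x = a₁·M₁·y₁ + a₂·M₂·y₂ = 1·15·7 + 14·13·7 = 1379
Reduce mod 195: x ≡ 14
Check: 14 mod 13 = 1 ✓, 14 mod 15 = 14 ✓

x ≡ 14 (mod 195)


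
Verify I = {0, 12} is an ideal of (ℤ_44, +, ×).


Check ideal conditions for I = {0, 12} in ℤ_44:
(1) I is an additive subgroup? No
(2) For r ∈ ℤ_44 and a ∈ I: r·a ∈ I? No  [counterexample: r=2, a=12, r·a mod 44 = 24 ∉ I]

No, I is not an ideal of ℤ_44


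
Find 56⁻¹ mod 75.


Use the extended Euclidean algorithm to write 1 = 56·s + 75·t; then s mod 75 is the inverse.
Euclidean algorithm:
  56 = 0·75 + 56
  75 = 1·56 + 19
  56 = 2·19 + 18
  19 = 1·18 + 1
  18 = 18·1 + 0
gcd(56,75) = 1
Back-substitution gives: 56·(-4) + 75·(3) = 1
So 56⁻¹ ≡ -4 ≡ 71 (mod 75)
Check: 56 × 71 = 3976 ≡ 1 (mod 75) ✓

56⁻¹ ≡ 71 (mod 75)


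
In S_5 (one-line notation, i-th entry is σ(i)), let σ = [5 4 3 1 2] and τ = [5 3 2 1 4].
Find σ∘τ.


σ∘τ: apply τ first, then σ
1 →τ 5 →σ 2
2 →τ 3 →σ 3
3 →τ 2 →σ 4
4 →τ 1 →σ 5
5 →τ 4 →σ 1

σ∘τ = [2 3 4 5 1]


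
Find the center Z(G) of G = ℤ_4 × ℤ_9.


Z(G) = {g ∈ G | gx = xg for all x ∈ G}
Direct product of abelian groups is abelian, so Z(G) = G

Z(ℤ_4 × ℤ_9) = ℤ_4 × ℤ_9


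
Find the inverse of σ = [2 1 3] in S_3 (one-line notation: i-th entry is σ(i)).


To find σ⁻¹, swap domain and range:
σ(1) = 2 → σ⁻¹(2) = 1
σ(2) = 1 → σ⁻¹(1) = 2
σ(3) = 3 → σ⁻¹(3) = 3

σ⁻¹ = [2 1 3]


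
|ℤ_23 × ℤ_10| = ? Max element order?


|ℤ_23 × ℤ_10| = 23 × 10 = 230
Max element order = lcm(23,10) = 230
Cyclic? Yes (gcd=1)

|ℤ_23×ℤ_10| = 230, max element order = 230


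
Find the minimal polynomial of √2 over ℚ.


√2 satisfies x² - 2 = 0, irreducible over ℚ since 2 is squarefree

Minimal polynomial: x² - 2


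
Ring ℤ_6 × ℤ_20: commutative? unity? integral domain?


Direct product ring; commutative with unity (1,1); but (1,0)·(0,1) = (0,0) gives zero divisors, so not an integral domain
Commutative: Yes
Integral domain: No
Has unity: Yes

ℤ_6 × ℤ_20: Commutative=Yes, Unity=Yes


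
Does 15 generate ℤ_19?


g generates ℤ_n iff gcd(g, n) = 1
gcd(15, 19) = 1
Since gcd = 1, 15 is a generator.

Yes, 15 generates ℤ_19


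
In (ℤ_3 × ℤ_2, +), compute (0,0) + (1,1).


Operation: componentwise addition mod (3, 2)
(0,0) + (1,1) = ((a₁+b₁) mod 3, (a₂+b₂) mod 2) with a = (0,0), b = (1,1)

(0,0) + (1,1) = (1,1)


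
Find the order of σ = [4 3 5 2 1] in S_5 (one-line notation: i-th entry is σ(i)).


Cycle decomposition: (1 4 2 3 5)
Cycle lengths: 5
Order = lcm(5) = 5

ord(σ) = 5


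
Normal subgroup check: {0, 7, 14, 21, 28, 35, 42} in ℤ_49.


H = {0, 7, 14, 21, 28, 35, 42} in ℤ_49
ℤ_49 is abelian; every subgroup of an abelian group is normal

Yes, normal subgroup


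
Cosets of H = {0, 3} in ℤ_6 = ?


H = {0, 3}, |H| = 2
Number of cosets = |G|/|H| = 6/2 = 3
0 + H = {0, 3}
1 + H = {1, 4}
2 + H = {2, 5}

Cosets: 0+H={0,3}; 1+H={1,4}; 2+H={2,5}


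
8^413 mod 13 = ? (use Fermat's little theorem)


Fermat's little theorem: if p is prime and gcd(a,p)=1, then a^(p-1) ≡ 1 (mod p)
p = 13 is prime, gcd(8,13) = 1
Reduce exponent: 413 mod 12 = 5
So 8^413 ≡ 8^5 (mod 13)
8^5 mod 13 = 8

8^413 ≡ 8 (mod 13)


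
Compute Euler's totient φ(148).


Factor n: 148 = 2^2 × 37
φ(n) = n · ∏(1 - 1/p) over distinct primes p | n
φ(148) = 148 · (1 - 1/2) · (1 - 1/37) = 72

φ(148) = 72


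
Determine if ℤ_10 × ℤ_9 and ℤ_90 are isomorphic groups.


Comparing ℤ_10 × ℤ_9 and ℤ_90:
gcd(10,9) = 1, so ℤ_10 × ℤ_9 ≅ ℤ_90 (CRT)

Yes, ℤ_10 × ℤ_9 ≅ ℤ_90


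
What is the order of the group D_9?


|D_n| = 2n (n rotations and n reflections)
|D_9| = 2×9 = 18

|D_9| = 18


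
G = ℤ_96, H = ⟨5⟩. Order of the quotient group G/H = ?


|⟨5⟩| = n / gcd(5, 96) = 96 / 1 = 96
H is normal (ℤ_96 is abelian).
|G/H| = |G| / |H| = 96 / 96 = 1

|G/H| = 1


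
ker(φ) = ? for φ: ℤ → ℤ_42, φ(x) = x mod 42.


Kernel = preimage of identity
ker(φ) = {x ∈ ℤ : x ≡ 0 (mod 42)} = 42ℤ = {0, ±42, ±84, ...}

ker(φ) = 42ℤ


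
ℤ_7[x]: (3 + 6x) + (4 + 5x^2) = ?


Add coefficients mod 7:
x^0: 3 + 4 = 0 (mod 7)
x^1: 6 + 0 = 6 (mod 7)
x^2: 0 + 5 = 5 (mod 7)
Result: 6x + 5x^2

f + g = 6x + 5x^2


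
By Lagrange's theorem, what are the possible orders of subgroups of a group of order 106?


Lagrange's theorem: |H| divides |G|
|G| = 106
Divisors of 106: 1, 2, 53, 106

Possible subgroup orders: {1, 2, 53, 106}


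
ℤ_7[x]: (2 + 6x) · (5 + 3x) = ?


Expand and collect like terms; reduce coefficients mod 7:
x^0: 2·5 = 10 ≡ 3 (mod 7)
x^1: 2·3 + 6·5 = 36 ≡ 1 (mod 7)
x^2: 6·3 = 18 ≡ 4 (mod 7)
Result: 3 + x + 4x^2

f · g = 3 + x + 4x^2


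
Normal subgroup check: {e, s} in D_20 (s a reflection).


H = {e, s} in D_20 (s a reflection)
r·s·r⁻¹ = sr⁻² ≠ s for n ≥ 3, so {e, s} is not closed under conjugation

No, not a normal subgroup


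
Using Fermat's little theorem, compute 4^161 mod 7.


Fermat's little theorem: if p is prime and gcd(a,p)=1, then a^(p-1) ≡ 1 (mod p)
p = 7 is prime, gcd(4,7) = 1
Reduce exponent: 161 mod 6 = 5
So 4^161 ≡ 4^5 (mod 7)
4^5 mod 7 = 2

4^161 ≡ 2 (mod 7)


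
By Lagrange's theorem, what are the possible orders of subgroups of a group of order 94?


Lagrange's theorem: |H| divides |G|
|G| = 94
Divisors of 94: 1, 2, 47, 94

Possible subgroup orders: {1, 2, 47, 94}


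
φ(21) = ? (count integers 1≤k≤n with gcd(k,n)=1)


φ(n) = count of k ∈ {1,...,n} with gcd(k,n)=1
Coprimes to 21: {1, 2, 4, 5, 8, 10, 11, 13, 16, 17, 19, 20}
Count: 12

φ(21) = 12


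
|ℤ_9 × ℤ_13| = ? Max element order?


|ℤ_9 × ℤ_13| = 9 × 13 = 117
Max element order = lcm(9,13) = 117
Cyclic? Yes (gcd=1)

|ℤ_9×ℤ_13| = 117, max element order = 117


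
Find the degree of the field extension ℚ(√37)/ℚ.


√37 has minimal polynomial x² - 37 (irreducible over ℚ since 37 is squarefree)

[ℚ(√37)/ℚ] = 2


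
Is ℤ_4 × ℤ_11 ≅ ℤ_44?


Comparing ℤ_4 × ℤ_11 and ℤ_44:
gcd(4,11) = 1, so ℤ_4 × ℤ_11 ≅ ℤ_44 (CRT)

Yes, ℤ_4 × ℤ_11 ≅ ℤ_44


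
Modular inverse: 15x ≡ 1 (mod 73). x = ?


Use the extended Euclidean algorithm to write 1 = 15·s + 73·t; then s mod 73 is the inverse.
Euclidean algorithm:
  15 = 0·73 + 15
  73 = 4·15 + 13
  15 = 1·13 + 2
  13 = 6·2 + 1
  2 = 2·1 + 0
gcd(15,73) = 1
Back-substitution gives: 15·(-34) + 73·(7) = 1
So 15⁻¹ ≡ -34 ≡ 39 (mod 73)
Check: 15 × 39 = 585 ≡ 1 (mod 73) ✓

15⁻¹ ≡ 39 (mod 73)


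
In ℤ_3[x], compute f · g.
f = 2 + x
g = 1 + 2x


Expand and collect like terms; reduce coefficients mod 3:
x^0: 2·1 = 2 ≡ 2 (mod 3)
x^1: 2·2 + 1·1 = 5 ≡ 2 (mod 3)
x^2: 1·2 = 2 ≡ 2 (mod 3)
Result: 2 + 2x + 2x^2

f · g = 2 + 2x + 2x^2


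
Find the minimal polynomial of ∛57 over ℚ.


∛57 satisfies x³ - 57 = 0, irreducible over ℚ (no rational root; 57 is not a perfect cube)

Minimal polynomial: x³ - 57


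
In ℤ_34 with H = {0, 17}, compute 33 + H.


33 + H = {33 + h (mod 34) : h ∈ H}
33+0=33, 33+17=16
33 + H = {16, 33} = 16 + H

33 + H = {16, 33}


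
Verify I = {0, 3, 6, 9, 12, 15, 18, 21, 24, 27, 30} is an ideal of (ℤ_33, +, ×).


Check ideal conditions for I = {0, 3, 6, 9, 12, 15, 18, 21, 24, 27, 30} in ℤ_33:
(1) I is an additive subgroup? Yes
(2) For r ∈ ℤ_33 and a ∈ I: r·a ∈ I? Yes

Yes, I is an ideal of ℤ_33


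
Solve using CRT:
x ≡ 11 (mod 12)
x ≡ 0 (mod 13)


m₁ = 12, m₂ = 13, gcd = 1, so CRT applies. M = m₁·m₂ = 156
Let M₁ = M/m₁ = 13, M₂ = M/m₂ = 12
Find y₁ ≡ M₁⁻¹ (mod m₁): 13⁻¹ ≡ 1 (mod 12)
Find y₂ ≡ M₂⁻¹ (mod m₂): 12⁻¹ ≡ 12 (mod 13)
x = a₁·M₁·y₁ + a₂·M₂·y₂ = 11·13·1 + 0·12·12 = 143
Reduce mod 156: x ≡ 143
Check: 143 mod 12 = 11 ✓, 143 mod 13 = 0 ✓

x ≡ 143 (mod 156)


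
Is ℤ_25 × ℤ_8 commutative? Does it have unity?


Direct product ring; commutative with unity (1,1); but (1,0)·(0,1) = (0,0) gives zero divisors, so not an integral domain
Commutative: Yes
Integral domain: No
Has unity: Yes

ℤ_25 × ℤ_8: Commutative=Yes, Unity=Yes


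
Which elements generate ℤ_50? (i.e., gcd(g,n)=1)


g generates ℤ_n iff gcd(g,n) = 1
Prime factors of 50: 2, 5
Generators are g ∈ {1,...,49} not divisible by any of these primes.
Generators: {1, 3, 7, 9, 11, 13, 17, 19, 21, 23, 27, 29, 31, 33, 37, 39, 41, 43, 47, 49}
Number of generators = φ(50) = 20

Generators of ℤ_50 = {1, 3, 7, 9, 11, 13, 17, 19, 21, 23, 27, 29, 31, 33, 37, 39, 41, 43, 47, 49}


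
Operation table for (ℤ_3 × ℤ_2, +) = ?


Elements: {(0,0), (0,1), (1,0), (1,1), (2,0), (2,1)}
Operation: componentwise addition mod (3, 2)
Entry (a, b) = ((a₁+b₁) mod 3, (a₂+b₂) mod 2)

Cayley table:
      | (0,0) | (0,1) | (1,0) | (1,1) | (2,0) | (2,1)
(0,0) | (0,0) | (0,1) | (1,0) | (1,1) | (2,0) | (2,1)
(0,1) | (0,1) | (0,0) | (1,1) | (1,0) | (2,1) | (2,0)
(1,0) | (1,0) | (1,1) | (2,0) | (2,1) | (0,0) | (0,1)
(1,1) | (1,1) | (1,0) | (2,1) | (2,0) | (0,1) | (0,0)
(2,0) | (2,0) | (2,1) | (0,0) | (0,1) | (1,0) | (1,1)
(2,1) | (2,1) | (2,0) | (0,1) | (0,0) | (1,1) | (1,0)


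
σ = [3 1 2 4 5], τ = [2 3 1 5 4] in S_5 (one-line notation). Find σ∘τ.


σ∘τ: apply τ first, then σ
1 →τ 2 →σ 1
2 →τ 3 →σ 2
3 →τ 1 →σ 3
4 →τ 5 →σ 5
5 →τ 4 →σ 4

σ∘τ = [1 2 3 5 4]


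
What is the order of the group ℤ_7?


ℤ_n has n elements.

|ℤ_7| = 7


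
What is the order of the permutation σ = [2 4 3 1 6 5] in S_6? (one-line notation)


Cycle decomposition: (1 2 4) (5 6)
Cycle lengths: 3, 2
Order = lcm(3, 2) = 6

ord(σ) = 6


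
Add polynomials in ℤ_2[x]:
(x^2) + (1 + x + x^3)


Add coefficients mod 2:
x^0: 0 + 1 = 1 (mod 2)
x^1: 0 + 1 = 1 (mod 2)
x^2: 1 + 0 = 1 (mod 2)
x^3: 0 + 1 = 1 (mod 2)
Result: 1 + x + x^2 + x^3

f + g = 1 + x + x^2 + x^3


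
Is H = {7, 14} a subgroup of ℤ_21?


Subgroup test for H = {7, 14} in (ℤ_21, +):
(1) 0 ∈ H? No
(2) Closure: for all a,b ∈ H, (a+b) mod 21 ∈ H? No  [counterexample: 7 + 14 = 0 ∉ H]
(3) Inverses: for all a ∈ H, -a mod 21 ∈ H? Yes

No, H is not a subgroup of ℤ_21


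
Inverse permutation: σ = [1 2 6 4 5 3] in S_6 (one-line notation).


To find σ⁻¹, swap domain and range:
σ(1) = 1 → σ⁻¹(1) = 1
σ(2) = 2 → σ⁻¹(2) = 2
σ(3) = 6 → σ⁻¹(6) = 3
σ(4) = 4 → σ⁻¹(4) = 4
σ(5) = 5 → σ⁻¹(5) = 5
σ(6) = 3 → σ⁻¹(3) = 6

σ⁻¹ = [1 2 6 4 5 3]


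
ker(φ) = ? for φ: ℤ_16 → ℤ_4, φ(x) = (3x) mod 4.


Kernel = preimage of identity
ker(φ) = {x ∈ ℤ_16 : 3x ≡ 0 (mod 4)}. Since 4 | 16, φ is well-defined. The kernel is the cyclic subgroup ⟨4⟩ of ℤ_16 (order 4), i.e. {0, 4, 8, 12}

ker(φ) = {0, 4, 8, 12}


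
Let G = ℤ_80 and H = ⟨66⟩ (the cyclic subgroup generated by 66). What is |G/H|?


|⟨66⟩| = n / gcd(66, 80) = 80 / 2 = 40
H is normal (ℤ_80 is abelian).
|G/H| = |G| / |H| = 80 / 40 = 2

|G/H| = 2


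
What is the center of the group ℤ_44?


Z(G) = {g ∈ G | gx = xg for all x ∈ G}
ℤ_44 is abelian, so Z(G) = G

Z(ℤ_44) = ℤ_44


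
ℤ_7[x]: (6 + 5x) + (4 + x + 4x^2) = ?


Add coefficients mod 7:
x^0: 6 + 4 = 3 (mod 7)
x^1: 5 + 1 = 6 (mod 7)
x^2: 0 + 4 = 4 (mod 7)
Result: 3 + 6x + 4x^2

f + g = 3 + 6x + 4x^2


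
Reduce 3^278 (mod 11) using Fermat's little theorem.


Fermat's little theorem: if p is prime and gcd(a,p)=1, then a^(p-1) ≡ 1 (mod p)
p = 11 is prime, gcd(3,11) = 1
Reduce exponent: 278 mod 10 = 8
So 3^278 ≡ 3^8 (mod 11)
3^8 mod 11 = 5

3^278 ≡ 5 (mod 11)
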